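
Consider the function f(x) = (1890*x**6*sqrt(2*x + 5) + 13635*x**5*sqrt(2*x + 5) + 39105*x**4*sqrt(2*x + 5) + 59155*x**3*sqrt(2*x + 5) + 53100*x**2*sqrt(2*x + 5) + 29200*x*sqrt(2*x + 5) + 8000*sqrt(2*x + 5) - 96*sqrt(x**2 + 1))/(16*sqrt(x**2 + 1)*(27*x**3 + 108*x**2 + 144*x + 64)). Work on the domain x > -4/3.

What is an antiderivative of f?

Check any antiderivative F(x) by computing F'(x) and comparing it with f(x).
Check: d/dx[5*x**2*sqrt(x + 5/2)*sqrt(x**2/2 + 1/2)/2 + 25*x*sqrt(x + 5/2)*sqrt(x**2/2 + 1/2)/2 + 125*sqrt(x + 5/2)*sqrt(x**2/2 + 1/2)/8 + 1/(9*x**2 + 24*x + 16)] = (3780*x**7 + 36720*x**6 + 146385*x**5 + 313835*x**4 + 401975*x**3 + 323900*x**2 + 162000*x - 96*sqrt(2*x + 5)*sqrt(x**2 + 1) + 40000)/(432*x**3*sqrt(2*x + 5)*sqrt(x**2 + 1) + 1728*x**2*sqrt(2*x + 5)*sqrt(x**2 + 1) + 2304*x*sqrt(2*x + 5)*sqrt(x**2 + 1) + 1024*sqrt(2*x + 5)*sqrt(x**2 + 1)), which equals f(x).

An antiderivative is F(x) = 5*x**2*sqrt(x + 5/2)*sqrt(x**2/2 + 1/2)/2 + 25*x*sqrt(x + 5/2)*sqrt(x**2/2 + 1/2)/2 + 125*sqrt(x + 5/2)*sqrt(x**2/2 + 1/2)/8 + 1/(9*x**2 + 24*x + 16).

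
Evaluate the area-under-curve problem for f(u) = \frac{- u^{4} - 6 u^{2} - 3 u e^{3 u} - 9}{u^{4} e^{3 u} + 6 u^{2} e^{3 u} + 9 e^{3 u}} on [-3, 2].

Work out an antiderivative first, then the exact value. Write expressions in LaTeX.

Antiderivative: F(u) = \frac{\left(2 u^{2} + 9 e^{3 u} + 6\right) e^{- 3 u}}{6 \left(u^{2} + 3\right)}; value = - \frac{e^{9}}{3} + \frac{1}{3 e^{6}} + \frac{5}{56}

A first test for any F(u): its u-derivative must equal f(u) identically.
F(u) = \frac{\left(2 u^{2} + 9 e^{3 u} + 6\right) e^{- 3 u}}{6 \left(u^{2} + 3\right)} is an antiderivative of f.
Check: d/du[\frac{\left(2 u^{2} + 9 e^{3 u} + 6\right) e^{- 3 u}}{6 \left(u^{2} + 3\right)}] = \frac{- u^{4} - 6 u^{2} - 3 u e^{3 u} - 9}{u^{4} e^{3 u} + 6 u^{2} e^{3 u} + 9 e^{3 u}} = f(u).
F(2) = \frac{1}{3 e^{6}} + \frac{3}{14}; F(-3) = \frac{1}{8} + \frac{e^{9}}{3}.
Integral = F(2) - F(-3) = - \frac{e^{9}}{3} + \frac{1}{3 e^{6}} + \frac{5}{56}.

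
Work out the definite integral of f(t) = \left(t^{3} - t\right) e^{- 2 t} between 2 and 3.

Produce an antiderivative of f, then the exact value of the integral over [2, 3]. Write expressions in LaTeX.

Antiderivative: F(t) = \frac{\left(- 4 t^{3} - 6 t^{2} - 2 t - 1\right) e^{- 2 t}}{8}; value = - \frac{169}{8 e^{6}} + \frac{61}{8 e^{4}}

Recognize the product-rule pattern: f = u'v + uv' with u = - \frac{t^{3}}{2} - \frac{3 t^{2}}{4} - \frac{t}{4} - \frac{1}{8}, v = e^{- 2 t}, so integration by parts undoes it.
F(t) = \frac{\left(- 4 t^{3} - 6 t^{2} - 2 t - 1\right) e^{- 2 t}}{8} is an antiderivative of f.
Check: d/dt[\frac{\left(- 4 t^{3} - 6 t^{2} - 2 t - 1\right) e^{- 2 t}}{8}] = \left(t^{3} - t\right) e^{- 2 t} = f(t).
F(3) = - \frac{169}{8 e^{6}}; F(2) = - \frac{61}{8 e^{4}}.
Integral = F(3) - F(2) = - \frac{169}{8 e^{6}} + \frac{61}{8 e^{4}}.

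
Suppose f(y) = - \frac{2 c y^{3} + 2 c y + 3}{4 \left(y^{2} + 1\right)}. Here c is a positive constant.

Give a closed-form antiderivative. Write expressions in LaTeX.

An antiderivative F(y) passes only if d/dy[F] lands on f(y) exactly.
Check: d/dy[- \frac{c y^{2}}{4} - \frac{3 \operatorname{atan}{\left(y \right)}}{4}] = \frac{- 2 c y^{3} - 2 c y - 3}{4 y^{2} + 4}, which equals f(y).

An antiderivative is F(y) = - \frac{c y^{2}}{4} - \frac{3 \operatorname{atan}{\left(y \right)}}{4}.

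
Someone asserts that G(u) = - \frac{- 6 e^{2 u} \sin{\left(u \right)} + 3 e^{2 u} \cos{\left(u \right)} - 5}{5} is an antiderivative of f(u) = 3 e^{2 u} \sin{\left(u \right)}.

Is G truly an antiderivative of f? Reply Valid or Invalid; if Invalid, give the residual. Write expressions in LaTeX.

d/du[G] = 3 e^{2 u} \sin{\left(u \right)}
This equals f(u) exactly, so the claim holds.

Valid - the claim checks out under differentiation.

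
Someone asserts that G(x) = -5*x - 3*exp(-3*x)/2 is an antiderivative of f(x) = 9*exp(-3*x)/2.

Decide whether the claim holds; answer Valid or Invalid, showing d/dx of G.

d/dx[G] = (9 - 10*exp(3*x))*exp(-3*x)/2
d/dx[G] - f(x) = -5 != 0.

Invalid: d/dx[G] - f = -5, which is not 0.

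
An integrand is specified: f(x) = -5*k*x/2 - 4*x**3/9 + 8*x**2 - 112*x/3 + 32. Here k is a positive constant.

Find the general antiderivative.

The integrand splits into summands that can be handled one at a time.
Check: d/dx[-5*k*x**2/4 - x**4/9 + 8*x**3/3 - 56*x**2/3 + 32*x] = -5*k*x/2 - 4*x**3/9 + 8*x**2 - 112*x/3 + 32 = f(x).

F(x) = -5*k*x**2/4 - x**4/9 + 8*x**3/3 - 56*x**2/3 + 32*x + C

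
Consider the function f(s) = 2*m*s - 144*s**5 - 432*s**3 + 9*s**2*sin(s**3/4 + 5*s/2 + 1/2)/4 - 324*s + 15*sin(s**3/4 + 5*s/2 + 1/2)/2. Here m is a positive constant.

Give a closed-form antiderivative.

Integrate term by term and add the pieces.
Check: d/ds[m*s**2 - 24*s**6 - 108*s**4 - 162*s**2 - 3*cos(s**3/4 + 5*s/2 + 1/2)] = 2*m*s - 144*s**5 - 432*s**3 + 9*s**2*sin(s**3/4 + 5*s/2 + 1/2)/4 - 324*s + 15*sin(s**3/4 + 5*s/2 + 1/2)/2 = f(s).

An antiderivative is F(s) = m*s**2 - 24*s**6 - 108*s**4 - 162*s**2 - 3*cos(s**3/4 + 5*s/2 + 1/2).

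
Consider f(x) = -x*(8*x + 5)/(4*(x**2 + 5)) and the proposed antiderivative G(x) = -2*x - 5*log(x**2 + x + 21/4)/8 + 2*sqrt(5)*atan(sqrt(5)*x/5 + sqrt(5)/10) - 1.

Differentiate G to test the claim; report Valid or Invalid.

Invalid: d/dx[G] - f = (10*x**2 - 155*x - 90)/(16*x**4 + 16*x**3 + 164*x**2 + 80*x + 420), which is not 0.

d/dx[G] = (-16*x**2 - 26*x - 9)/(8*x**2 + 8*x + 42)
d/dx[G] - f(x) = (10*x**2 - 155*x - 90)/(16*x**4 + 16*x**3 + 164*x**2 + 80*x + 420) != 0.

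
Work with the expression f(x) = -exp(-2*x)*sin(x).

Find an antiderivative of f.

A candidate is checked by its d/dx: the result must match f(x).
Check: d/dx[(2*sin(x) + cos(x))*exp(-2*x)/5] = -exp(-2*x)*sin(x) = f(x).

An antiderivative is F(x) = (2*sin(x) + cos(x))*exp(-2*x)/5.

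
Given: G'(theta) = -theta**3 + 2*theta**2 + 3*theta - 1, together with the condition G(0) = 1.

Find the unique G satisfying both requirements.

G(theta) = -(3*theta**4 - 8*theta**3 - 18*theta**2 + 12*theta - 12)/12

The integrand splits into summands that can be handled one at a time.
A general antiderivative is -theta**4/4 + 2*theta**3/3 + 3*theta**2/2 - theta + C.
The condition gives C = 1 - (0) = 1.
So G(theta) = -(3*theta**4 - 8*theta**3 - 18*theta**2 + 12*theta - 12)/12.
Check: d/dtheta[-(3*theta**4 - 8*theta**3 - 18*theta**2 + 12*theta - 12)/12] = -theta**3 + 2*theta**2 + 3*theta - 1 = G'(theta).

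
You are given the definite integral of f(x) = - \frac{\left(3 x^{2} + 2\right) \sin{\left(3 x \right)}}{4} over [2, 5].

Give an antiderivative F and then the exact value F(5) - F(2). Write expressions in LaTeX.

A candidate is checked by its d/dx: the result must match f(x).
F(x) = \frac{x^{2} \cos{\left(3 x \right)}}{4} - \frac{x \sin{\left(3 x \right)}}{6} + \frac{\cos{\left(3 x \right)}}{9} is an antiderivative of f.
Check: d/dx[\frac{x^{2} \cos{\left(3 x \right)}}{4} - \frac{x \sin{\left(3 x \right)}}{6} + \frac{\cos{\left(3 x \right)}}{9}] = - \frac{3 x^{2} \sin{\left(3 x \right)}}{4} - \frac{\sin{\left(3 x \right)}}{2}, which equals f(x).
F(5) = \frac{229 \cos{\left(15 \right)}}{36} - \frac{5 \sin{\left(15 \right)}}{6}; F(2) = - \frac{\sin{\left(6 \right)}}{3} + \frac{10 \cos{\left(6 \right)}}{9}.
Integral = F(5) - F(2) = \frac{229 \cos{\left(15 \right)}}{36} - \frac{10 \cos{\left(6 \right)}}{9} - \frac{5 \sin{\left(15 \right)}}{6} + \frac{\sin{\left(6 \right)}}{3}.

Antiderivative: F(x) = \frac{x^{2} \cos{\left(3 x \right)}}{4} - \frac{x \sin{\left(3 x \right)}}{6} + \frac{\cos{\left(3 x \right)}}{9}; value = \frac{229 \cos{\left(15 \right)}}{36} - \frac{10 \cos{\left(6 \right)}}{9} - \frac{5 \sin{\left(15 \right)}}{6} + \frac{\sin{\left(6 \right)}}{3}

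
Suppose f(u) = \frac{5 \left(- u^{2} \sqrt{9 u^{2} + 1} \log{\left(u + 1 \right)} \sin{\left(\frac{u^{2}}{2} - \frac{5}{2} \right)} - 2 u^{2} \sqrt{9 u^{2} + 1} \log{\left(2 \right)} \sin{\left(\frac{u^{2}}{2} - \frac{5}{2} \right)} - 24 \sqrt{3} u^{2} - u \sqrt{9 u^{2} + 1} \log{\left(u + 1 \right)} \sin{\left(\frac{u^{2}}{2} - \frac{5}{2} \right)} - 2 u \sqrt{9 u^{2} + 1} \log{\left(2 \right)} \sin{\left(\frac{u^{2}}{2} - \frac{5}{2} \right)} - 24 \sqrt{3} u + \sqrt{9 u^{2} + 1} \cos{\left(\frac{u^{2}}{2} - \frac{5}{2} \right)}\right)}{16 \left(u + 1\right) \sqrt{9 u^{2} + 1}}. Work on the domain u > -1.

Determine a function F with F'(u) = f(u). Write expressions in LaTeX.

An antiderivative is F(u) = - \frac{5 \sqrt{3 u^{2} + \frac{1}{3}}}{2} + \frac{5 \log{\left(4 u + 4 \right)} \cos{\left(\frac{u^{2}}{2} - \frac{5}{2} \right)}}{16}.

For F(u) to be correct the identity F'(u) - f(u) = 0 must hold.
Check: d/du[- \frac{5 \sqrt{3 u^{2} + \frac{1}{3}}}{2} + \frac{5 \log{\left(4 u + 4 \right)} \cos{\left(\frac{u^{2}}{2} - \frac{5}{2} \right)}}{16}] = \frac{- 5 u^{2} \sqrt{9 u^{2} + 1} \log{\left(u + 1 \right)} \sin{\left(\frac{u^{2}}{2} - \frac{5}{2} \right)} - 10 u^{2} \sqrt{9 u^{2} + 1} \log{\left(2 \right)} \sin{\left(\frac{u^{2}}{2} - \frac{5}{2} \right)} - 120 \sqrt{3} u^{2} - 5 u \sqrt{9 u^{2} + 1} \log{\left(u + 1 \right)} \sin{\left(\frac{u^{2}}{2} - \frac{5}{2} \right)} - 10 u \sqrt{9 u^{2} + 1} \log{\left(2 \right)} \sin{\left(\frac{u^{2}}{2} - \frac{5}{2} \right)} - 120 \sqrt{3} u + 5 \sqrt{9 u^{2} + 1} \cos{\left(\frac{u^{2}}{2} - \frac{5}{2} \right)}}{16 u \sqrt{9 u^{2} + 1} + 16 \sqrt{9 u^{2} + 1}}, which equals f(u).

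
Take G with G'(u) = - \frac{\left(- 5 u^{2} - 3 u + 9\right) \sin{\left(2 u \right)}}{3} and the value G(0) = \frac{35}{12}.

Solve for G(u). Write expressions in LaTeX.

G(u) = - \frac{5 u^{2} \cos{\left(2 u \right)}}{6} + \frac{5 u \sin{\left(2 u \right)}}{6} - \frac{u \cos{\left(2 u \right)}}{2} + \frac{\sin{\left(2 u \right)}}{4} + \frac{23 \cos{\left(2 u \right)}}{12} + 1

Whatever form G(u) takes, its d/du must return the stated G'(u).
A general antiderivative is - \frac{5 u^{2} \cos{\left(2 u \right)}}{6} + \frac{5 u \sin{\left(2 u \right)}}{6} - \frac{u \cos{\left(2 u \right)}}{2} + \frac{\sin{\left(2 u \right)}}{4} + \frac{23 \cos{\left(2 u \right)}}{12} + C.
The condition gives C = \frac{35}{12} - (\frac{23}{12}) = 1.
So G(u) = - \frac{5 u^{2} \cos{\left(2 u \right)}}{6} + \frac{5 u \sin{\left(2 u \right)}}{6} - \frac{u \cos{\left(2 u \right)}}{2} + \frac{\sin{\left(2 u \right)}}{4} + \frac{23 \cos{\left(2 u \right)}}{12} + 1.
Check: d/du[- \frac{5 u^{2} \cos{\left(2 u \right)}}{6} + \frac{5 u \sin{\left(2 u \right)}}{6} - \frac{u \cos{\left(2 u \right)}}{2} + \frac{\sin{\left(2 u \right)}}{4} + \frac{23 \cos{\left(2 u \right)}}{12} + 1] = \frac{5 u^{2} \sin{\left(2 u \right)}}{3} + u \sin{\left(2 u \right)} - 3 \sin{\left(2 u \right)}, which equals G'(u).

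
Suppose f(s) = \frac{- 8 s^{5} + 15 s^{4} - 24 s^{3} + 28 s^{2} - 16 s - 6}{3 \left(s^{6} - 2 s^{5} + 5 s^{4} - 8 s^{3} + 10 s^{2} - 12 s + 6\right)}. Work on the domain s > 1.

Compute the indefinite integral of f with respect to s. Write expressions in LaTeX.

F(s) = - \frac{2 s \log{\left(\frac{s^{4}}{2} + 2 s^{2} + 3 \right)} - 2 \log{\left(\frac{s^{4}}{2} + 2 s^{2} + 3 \right)} - 1}{3 \left(s - 1\right)} + C

A first test for any F(s): its s-derivative must equal f(s) identically.
Check: d/ds[- \frac{2 s \log{\left(\frac{s^{4}}{2} + 2 s^{2} + 3 \right)} - 2 \log{\left(\frac{s^{4}}{2} + 2 s^{2} + 3 \right)} - 1}{3 \left(s - 1\right)}] = \frac{- 8 s^{5} + 15 s^{4} - 24 s^{3} + 28 s^{2} - 16 s - 6}{3 s^{6} - 6 s^{5} + 15 s^{4} - 24 s^{3} + 30 s^{2} - 36 s + 18}, which equals f(s).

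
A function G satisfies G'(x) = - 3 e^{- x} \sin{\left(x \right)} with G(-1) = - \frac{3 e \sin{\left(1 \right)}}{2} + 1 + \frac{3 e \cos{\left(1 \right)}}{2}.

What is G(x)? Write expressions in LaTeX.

For G(x) to be correct, d/dx[G] must agree with the stated G'(x) identically.
A general antiderivative is \frac{3 e^{- x} \sin{\left(x \right)}}{2} + \frac{3 e^{- x} \cos{\left(x \right)}}{2} + C.
The condition gives C = - \frac{3 e \sin{\left(1 \right)}}{2} + 1 + \frac{3 e \cos{\left(1 \right)}}{2} - (- \frac{3 e \sin{\left(1 \right)}}{2} + \frac{3 e \cos{\left(1 \right)}}{2}) = 1.
So G(x) = 1 + \frac{3 e^{- x} \sin{\left(x \right)}}{2} + \frac{3 e^{- x} \cos{\left(x \right)}}{2}.
Check: d/dx[1 + \frac{3 e^{- x} \sin{\left(x \right)}}{2} + \frac{3 e^{- x} \cos{\left(x \right)}}{2}] = - 3 e^{- x} \sin{\left(x \right)} = G'(x).

G(x) = 1 + \frac{3 e^{- x} \sin{\left(x \right)}}{2} + \frac{3 e^{- x} \cos{\left(x \right)}}{2}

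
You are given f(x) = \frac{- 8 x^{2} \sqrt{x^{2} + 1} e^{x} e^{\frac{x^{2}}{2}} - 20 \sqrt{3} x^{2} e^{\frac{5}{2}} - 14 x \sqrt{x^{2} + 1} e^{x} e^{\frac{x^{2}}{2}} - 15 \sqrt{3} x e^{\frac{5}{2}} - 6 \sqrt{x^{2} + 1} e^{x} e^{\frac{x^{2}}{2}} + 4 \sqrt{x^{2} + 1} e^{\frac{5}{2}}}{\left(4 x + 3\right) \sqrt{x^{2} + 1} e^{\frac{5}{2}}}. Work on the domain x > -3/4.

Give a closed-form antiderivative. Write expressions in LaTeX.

Recover f(x) by differentiating a candidate F(x); any mismatch rules it out.
Check: d/dx[- 5 \sqrt{3} \sqrt{x^{2} + 1} - 2 e^{\frac{x^{2}}{2} + x - \frac{5}{2}} + \log{\left(4 x + 3 \right)}] = \frac{- \frac{8 x^{2} \sqrt{x^{2} + 1} e^{x} e^{\frac{x^{2}}{2}}}{e^{\frac{5}{2}}} - 20 \sqrt{3} x^{2} - \frac{14 x \sqrt{x^{2} + 1} e^{x} e^{\frac{x^{2}}{2}}}{e^{\frac{5}{2}}} - 15 \sqrt{3} x - \frac{6 \sqrt{x^{2} + 1} e^{x} e^{\frac{x^{2}}{2}}}{e^{\frac{5}{2}}} + 4 \sqrt{x^{2} + 1}}{4 x \sqrt{x^{2} + 1} + 3 \sqrt{x^{2} + 1}}, which equals f(x).

An antiderivative is F(x) = - 5 \sqrt{3} \sqrt{x^{2} + 1} - 2 e^{\frac{x^{2}}{2} + x - \frac{5}{2}} + \log{\left(4 x + 3 \right)}.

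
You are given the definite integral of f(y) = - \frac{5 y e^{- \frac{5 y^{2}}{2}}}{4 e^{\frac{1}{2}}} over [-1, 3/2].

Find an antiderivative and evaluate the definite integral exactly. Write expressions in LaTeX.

Antiderivative: F(y) = \frac{e^{- \frac{5 y^{2}}{2}}}{4 e^{\frac{1}{2}}}; value = - \frac{1}{4 e^{3}} + \frac{1}{4 e^{\frac{49}{8}}}

The substitution u = - \frac{5 y^{2}}{2} - \frac{1}{2} works: f is exactly (dF/du)*(du/dy) for that inner function.
F(y) = \frac{e^{- \frac{5 y^{2}}{2}}}{4 e^{\frac{1}{2}}} is an antiderivative of f.
Check: d/dy[\frac{e^{- \frac{5 y^{2}}{2}}}{4 e^{\frac{1}{2}}}] = - \frac{5 y e^{- \frac{5 y^{2}}{2}}}{4 e^{\frac{1}{2}}} = f(y).
F(3/2) = \frac{1}{4 e^{\frac{49}{8}}}; F(-1) = \frac{1}{4 e^{3}}.
Integral = F(3/2) - F(-1) = - \frac{1}{4 e^{3}} + \frac{1}{4 e^{\frac{49}{8}}}.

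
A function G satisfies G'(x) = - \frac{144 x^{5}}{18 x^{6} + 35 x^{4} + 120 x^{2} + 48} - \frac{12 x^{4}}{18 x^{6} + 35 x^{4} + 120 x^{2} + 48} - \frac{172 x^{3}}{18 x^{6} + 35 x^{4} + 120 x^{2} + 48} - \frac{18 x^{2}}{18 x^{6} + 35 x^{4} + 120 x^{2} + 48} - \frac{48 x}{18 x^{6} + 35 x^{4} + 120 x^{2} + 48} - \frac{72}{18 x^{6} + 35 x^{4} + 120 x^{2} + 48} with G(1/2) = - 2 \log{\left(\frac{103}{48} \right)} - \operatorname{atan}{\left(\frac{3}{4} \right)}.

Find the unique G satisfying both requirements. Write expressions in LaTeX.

G(x) = - 2 \log{\left(\frac{x^{4}}{3} + \frac{x^{2}}{2} + 2 \right)} - \operatorname{atan}{\left(\frac{3 x}{2} \right)}

Integrate term by term and add the pieces.
A general antiderivative is - 2 \log{\left(\frac{x^{4}}{3} + \frac{x^{2}}{2} + 2 \right)} - \operatorname{atan}{\left(\frac{3 x}{2} \right)} + C.
The condition gives C = - 2 \log{\left(\frac{103}{48} \right)} - \operatorname{atan}{\left(\frac{3}{4} \right)} - (- 2 \log{\left(\frac{103}{48} \right)} - \operatorname{atan}{\left(\frac{3}{4} \right)}) = 0.
So G(x) = - 2 \log{\left(\frac{x^{4}}{3} + \frac{x^{2}}{2} + 2 \right)} - \operatorname{atan}{\left(\frac{3 x}{2} \right)}.
Check: d/dx[- 2 \log{\left(\frac{x^{4}}{3} + \frac{x^{2}}{2} + 2 \right)} - \operatorname{atan}{\left(\frac{3 x}{2} \right)}] = \frac{- 144 x^{5} - 12 x^{4} - 172 x^{3} - 18 x^{2} - 48 x - 72}{18 x^{6} + 35 x^{4} + 120 x^{2} + 48}, which equals G'(x).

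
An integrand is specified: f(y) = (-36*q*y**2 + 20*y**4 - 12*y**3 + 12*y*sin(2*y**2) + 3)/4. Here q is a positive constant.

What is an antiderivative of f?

An antiderivative is F(y) = (-12*q*y**3 + 4*y**5 - 3*y**4 + 3*y - 3*cos(2*y**2))/4.

Since d/dy undoes antidifferentiation here, F'(y) = f(y) is required of F(y).
Check: d/dy[(-12*q*y**3 + 4*y**5 - 3*y**4 + 3*y - 3*cos(2*y**2))/4] = -9*q*y**2 + 5*y**4 - 3*y**3 + 3*y*sin(2*y**2) + 3/4, which equals f(y).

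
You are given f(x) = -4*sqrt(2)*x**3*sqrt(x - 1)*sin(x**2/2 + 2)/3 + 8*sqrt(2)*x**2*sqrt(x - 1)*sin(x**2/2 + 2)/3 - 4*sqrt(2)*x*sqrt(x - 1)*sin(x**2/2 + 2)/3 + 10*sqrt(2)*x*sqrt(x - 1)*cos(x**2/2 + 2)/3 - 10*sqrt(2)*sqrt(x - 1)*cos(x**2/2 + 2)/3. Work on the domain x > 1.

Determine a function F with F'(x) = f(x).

An antiderivative is F(x) = 4*sqrt(2)*x**2*sqrt(x - 1)*cos(x**2/2 + 2)/3 - 8*sqrt(2)*x*sqrt(x - 1)*cos(x**2/2 + 2)/3 + 4*sqrt(2)*sqrt(x - 1)*cos(x**2/2 + 2)/3.

f has the shape u'v + uv' for u = (2*x - 2)**(5/2)/3 and v = cos(x**2/2 + 2) — it is the derivative of the product u*v.
Check: d/dx[4*sqrt(2)*x**2*sqrt(x - 1)*cos(x**2/2 + 2)/3 - 8*sqrt(2)*x*sqrt(x - 1)*cos(x**2/2 + 2)/3 + 4*sqrt(2)*sqrt(x - 1)*cos(x**2/2 + 2)/3] = (-4*sqrt(2)*x**4*sin(x**2/2 + 2) + 12*sqrt(2)*x**3*sin(x**2/2 + 2) - 12*sqrt(2)*x**2*sin(x**2/2 + 2) + 10*sqrt(2)*x**2*cos(x**2/2 + 2) + 4*sqrt(2)*x*sin(x**2/2 + 2) - 20*sqrt(2)*x*cos(x**2/2 + 2) + 10*sqrt(2)*cos(x**2/2 + 2))/(3*sqrt(x - 1)), which equals f(x).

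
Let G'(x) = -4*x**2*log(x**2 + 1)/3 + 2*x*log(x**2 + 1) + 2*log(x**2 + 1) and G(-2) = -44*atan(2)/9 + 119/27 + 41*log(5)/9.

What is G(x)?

The integrand splits into summands that can be handled one at a time.
A general antiderivative is 8*x**3/27 - x**2 - 44*x/9 + (-4*x**3/9 + x**2 + 2*x)*log(x**2 + 1) + log(x**2 + 1) + 44*atan(x)/9 + C.
The condition gives C = -44*atan(2)/9 + 119/27 + 41*log(5)/9 - (-44*atan(2)/9 + 92/27 + 41*log(5)/9) = 1.
So G(x) = -(12*x**3*log(x**2 + 1) - 8*x**3 - 27*x**2*log(x**2 + 1) + 27*x**2 - 54*x*log(x**2 + 1) + 132*x - 27*log(x**2 + 1) - 132*atan(x) - 27)/27.
Check: d/dx[-(12*x**3*log(x**2 + 1) - 8*x**3 - 27*x**2*log(x**2 + 1) + 27*x**2 - 54*x*log(x**2 + 1) + 132*x - 27*log(x**2 + 1) - 132*atan(x) - 27)/27] = -4*x**2*log(x**2 + 1)/3 + 2*x*log(x**2 + 1) + 2*log(x**2 + 1) = G'(x).

G(x) = -(12*x**3*log(x**2 + 1) - 8*x**3 - 27*x**2*log(x**2 + 1) + 27*x**2 - 54*x*log(x**2 + 1) + 132*x - 27*log(x**2 + 1) - 132*atan(x) - 27)/27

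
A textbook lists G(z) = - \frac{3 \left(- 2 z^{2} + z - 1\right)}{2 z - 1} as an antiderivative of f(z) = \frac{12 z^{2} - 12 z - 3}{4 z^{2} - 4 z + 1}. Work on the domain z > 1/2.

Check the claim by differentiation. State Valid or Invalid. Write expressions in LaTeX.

Valid. The derivative of G reproduces f.

d/dz[G] = \frac{12 z^{2} - 12 z - 3}{4 z^{2} - 4 z + 1}
This equals f(z) exactly, so the claim holds.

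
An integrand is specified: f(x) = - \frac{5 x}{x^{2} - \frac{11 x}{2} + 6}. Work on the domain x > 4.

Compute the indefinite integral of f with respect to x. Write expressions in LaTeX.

The denominator factors as \left(x - 4\right) \left(2 x - 3\right); partial fractions split f into directly integrable pieces: \frac{6}{2 x - 3} - \frac{8}{x - 4}.
Check: d/dx[- 8 \log{\left(x - 4 \right)} + 3 \log{\left(x - \frac{3}{2} \right)}] = - \frac{10 x}{2 x^{2} - 11 x + 12}, which equals f(x).

F(x) = - 8 \log{\left(x - 4 \right)} + 3 \log{\left(x - \frac{3}{2} \right)} + C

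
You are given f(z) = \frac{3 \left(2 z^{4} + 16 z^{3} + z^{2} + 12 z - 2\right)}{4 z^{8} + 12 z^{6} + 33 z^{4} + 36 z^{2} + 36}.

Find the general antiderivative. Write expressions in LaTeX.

Recognize the product-rule pattern: f = u'v + uv' with u = \frac{1}{\frac{2 z^{4}}{3} + z^{2} + 2}, v = - \frac{z}{3} - 2, so integration by parts undoes it.
Check: d/dz[- \frac{z}{2 z^{4} + 3 z^{2} + 6} - \frac{2}{\frac{2 z^{4}}{3} + z^{2} + 2}] = \frac{6 z^{4} + 48 z^{3} + 3 z^{2} + 36 z - 6}{4 z^{8} + 12 z^{6} + 33 z^{4} + 36 z^{2} + 36}, which equals f(z).

F(z) = - \frac{z}{2 z^{4} + 3 z^{2} + 6} - \frac{2}{\frac{2 z^{4}}{3} + z^{2} + 2} + C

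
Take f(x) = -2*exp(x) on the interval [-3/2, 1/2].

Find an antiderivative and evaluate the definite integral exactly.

Whatever form F(x) takes, F'(x) = f(x) is non-negotiable.
F(x) = -2*exp(x) is an antiderivative of f.
Check: d/dx[-2*exp(x)] = -2*exp(x) = f(x).
F(1/2) = -2*exp(1/2); F(-3/2) = -2*exp(-3/2).
Integral = F(1/2) - F(-3/2) = -2*exp(1/2) + 2*exp(-3/2).

Antiderivative: F(x) = -2*exp(x); value = -2*exp(1/2) + 2*exp(-3/2)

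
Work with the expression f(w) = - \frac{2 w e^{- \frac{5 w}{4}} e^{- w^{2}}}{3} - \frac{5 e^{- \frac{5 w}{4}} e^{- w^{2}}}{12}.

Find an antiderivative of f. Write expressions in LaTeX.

An antiderivative is F(w) = \frac{e^{- \frac{5 w}{4}} e^{- w^{2}}}{3}.

f matches the chain-rule pattern g'(h)*h' with inner function h(w) = - w^{2} - \frac{5 w}{4}; substituting u = h(w) collapses the integral.
Check: d/dw[\frac{e^{- \frac{5 w}{4}} e^{- w^{2}}}{3}] = \frac{\left(- 8 w - 5\right) e^{- \frac{5 w}{4}} e^{- w^{2}}}{12}, which equals f(w).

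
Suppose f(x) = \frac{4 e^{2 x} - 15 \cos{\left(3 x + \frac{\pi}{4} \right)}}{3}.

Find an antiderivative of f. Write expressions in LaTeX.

An antiderivative is F(x) = \frac{2 e^{2 x} - 5 \sin{\left(3 x + \frac{\pi}{4} \right)}}{3}.

Recover f(x) by differentiating a candidate F(x); any mismatch rules it out.
Check: d/dx[\frac{2 e^{2 x} - 5 \sin{\left(3 x + \frac{\pi}{4} \right)}}{3}] = \frac{4 e^{2 x}}{3} - 5 \cos{\left(3 x + \frac{\pi}{4} \right)}, which equals f(x).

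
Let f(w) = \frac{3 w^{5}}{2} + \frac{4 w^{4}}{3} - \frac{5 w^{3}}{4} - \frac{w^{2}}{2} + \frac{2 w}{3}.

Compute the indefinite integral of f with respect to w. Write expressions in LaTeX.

F(w) = \frac{w^{6}}{4} + \frac{4 w^{5}}{15} - \frac{5 w^{4}}{16} - \frac{w^{3}}{6} + \frac{w^{2}}{3} + C

Integrate term by term and add the pieces.
Check: d/dw[\frac{w^{6}}{4} + \frac{4 w^{5}}{15} - \frac{5 w^{4}}{16} - \frac{w^{3}}{6} + \frac{w^{2}}{3}] = \frac{3 w^{5}}{2} + \frac{4 w^{4}}{3} - \frac{5 w^{3}}{4} - \frac{w^{2}}{2} + \frac{2 w}{3} = f(w).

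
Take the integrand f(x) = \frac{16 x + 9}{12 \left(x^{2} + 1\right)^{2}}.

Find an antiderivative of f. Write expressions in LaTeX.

An antiderivative is F(x) = \frac{9 x^{2} \operatorname{atan}{\left(x \right)} + 9 x + 9 \operatorname{atan}{\left(x \right)} - 16}{24 \left(x^{2} + 1\right)}.

Since d/dx undoes antidifferentiation here, F'(x) = f(x) is required of F(x).
Check: d/dx[\frac{9 x^{2} \operatorname{atan}{\left(x \right)} + 9 x + 9 \operatorname{atan}{\left(x \right)} - 16}{24 \left(x^{2} + 1\right)}] = \frac{16 x + 9}{12 x^{4} + 24 x^{2} + 12}, which equals f(x).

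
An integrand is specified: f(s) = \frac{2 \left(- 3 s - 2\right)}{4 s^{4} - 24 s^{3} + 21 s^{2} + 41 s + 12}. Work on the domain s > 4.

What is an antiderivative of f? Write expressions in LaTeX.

Factor the denominator (\left(s - 4\right) \left(s - 3\right) \left(2 s + 1\right)^{2}) and decompose: f = - \frac{820}{3969 \left(2 s + 1\right)} - \frac{4}{63 \left(2 s + 1\right)^{2}} + \frac{22}{49 \left(s - 3\right)} - \frac{28}{81 \left(s - 4\right)}; each piece integrates to a log, atan, or power term.
Check: d/ds[- \frac{28 \log{\left(s - 4 \right)}}{81} + \frac{22 \log{\left(s - 3 \right)}}{49} - \frac{410 \log{\left(s + \frac{1}{2} \right)}}{3969} + \frac{2}{126 s + 63}] = \frac{- 6 s - 4}{4 s^{4} - 24 s^{3} + 21 s^{2} + 41 s + 12}, which equals f(s).

An antiderivative is F(s) = - \frac{28 \log{\left(s - 4 \right)}}{81} + \frac{22 \log{\left(s - 3 \right)}}{49} - \frac{410 \log{\left(s + \frac{1}{2} \right)}}{3969} + \frac{2}{126 s + 63}.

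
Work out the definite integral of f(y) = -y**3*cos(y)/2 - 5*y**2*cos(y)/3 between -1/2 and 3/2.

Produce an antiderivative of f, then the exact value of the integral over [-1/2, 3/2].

Antiderivative: F(y) = -y**3*sin(y)/2 - 5*y**2*sin(y)/3 - 3*y**2*cos(y)/2 + 3*y*sin(y) - 10*y*cos(y)/3 + 10*sin(y)/3 + 3*cos(y); value = -103*cos(1/2)/24 - 43*cos(3/2)/8 + 71*sin(1/2)/48 + 115*sin(3/2)/48

The integrand splits into summands that can be handled one at a time.
F(y) = -y**3*sin(y)/2 - 5*y**2*sin(y)/3 - 3*y**2*cos(y)/2 + 3*y*sin(y) - 10*y*cos(y)/3 + 10*sin(y)/3 + 3*cos(y) is an antiderivative of f.
Check: d/dy[-y**3*sin(y)/2 - 5*y**2*sin(y)/3 - 3*y**2*cos(y)/2 + 3*y*sin(y) - 10*y*cos(y)/3 + 10*sin(y)/3 + 3*cos(y)] = -y**3*cos(y)/2 - 5*y**2*cos(y)/3 = f(y).
F(3/2) = -43*cos(3/2)/8 + 115*sin(3/2)/48; F(-1/2) = -71*sin(1/2)/48 + 103*cos(1/2)/24.
Integral = F(3/2) - F(-1/2) = -103*cos(1/2)/24 - 43*cos(3/2)/8 + 71*sin(1/2)/48 + 115*sin(3/2)/48.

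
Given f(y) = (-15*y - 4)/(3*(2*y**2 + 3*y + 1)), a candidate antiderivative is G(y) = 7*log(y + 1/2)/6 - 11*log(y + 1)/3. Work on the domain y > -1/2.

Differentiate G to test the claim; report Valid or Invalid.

d/dy[G] = (-15*y - 4)/(6*y**2 + 9*y + 3)
This equals f(y) exactly, so the claim holds.

Valid. The derivative of G reproduces f.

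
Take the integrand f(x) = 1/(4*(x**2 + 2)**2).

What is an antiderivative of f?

A first test for any F(x): its x-derivative must equal f(x) identically.
Check: d/dx[(2*x + sqrt(2)*(x**2 + 2)*atan(sqrt(2)*x/2))/(32*(x**2 + 2))] = 1/(4*x**4 + 16*x**2 + 16), which equals f(x).

An antiderivative is F(x) = (2*x + sqrt(2)*(x**2 + 2)*atan(sqrt(2)*x/2))/(32*(x**2 + 2)).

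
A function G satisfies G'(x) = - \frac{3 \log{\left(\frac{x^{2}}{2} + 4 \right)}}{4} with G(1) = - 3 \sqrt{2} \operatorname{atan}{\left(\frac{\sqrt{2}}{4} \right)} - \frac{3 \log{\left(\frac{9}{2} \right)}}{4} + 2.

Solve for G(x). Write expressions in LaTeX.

G(x) = \frac{- 3 x \log{\left(\frac{x^{2}}{2} + 4 \right)} + 6 x - 12 \sqrt{2} \operatorname{atan}{\left(\frac{\sqrt{2} x}{4} \right)} + 2}{4}

Differentiate the proposed G(x) back; it has to land on the given G'(x).
A general antiderivative is - \frac{3 x \log{\left(\frac{x^{2}}{2} + 4 \right)}}{4} + \frac{3 x}{2} - 3 \sqrt{2} \operatorname{atan}{\left(\frac{\sqrt{2} x}{4} \right)} + C.
The condition gives C = - 3 \sqrt{2} \operatorname{atan}{\left(\frac{\sqrt{2}}{4} \right)} - \frac{3 \log{\left(\frac{9}{2} \right)}}{4} + 2 - (- 3 \sqrt{2} \operatorname{atan}{\left(\frac{\sqrt{2}}{4} \right)} - \frac{3 \log{\left(\frac{9}{2} \right)}}{4} + \frac{3}{2}) = \frac{1}{2}.
So G(x) = \frac{- 3 x \log{\left(\frac{x^{2}}{2} + 4 \right)} + 6 x - 12 \sqrt{2} \operatorname{atan}{\left(\frac{\sqrt{2} x}{4} \right)} + 2}{4}.
Check: d/dx[\frac{- 3 x \log{\left(\frac{x^{2}}{2} + 4 \right)} + 6 x - 12 \sqrt{2} \operatorname{atan}{\left(\frac{\sqrt{2} x}{4} \right)} + 2}{4}] = - \frac{3 \log{\left(\frac{x^{2}}{2} + 4 \right)}}{4} = G'(x).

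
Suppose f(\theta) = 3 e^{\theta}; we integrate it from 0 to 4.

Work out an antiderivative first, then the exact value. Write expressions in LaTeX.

Antiderivative: F(\theta) = 3 e^{\theta}; value = -3 + 3 e^{4}

Check any antiderivative F(\theta) by computing F'(\theta) and comparing it with f(\theta).
F(\theta) = 3 e^{\theta} is an antiderivative of f.
Check: d/d\theta[3 e^{\theta}] = 3 e^{\theta} = f(\theta).
F(4) = 3 e^{4}; F(0) = 3.
Integral = F(4) - F(0) = -3 + 3 e^{4}.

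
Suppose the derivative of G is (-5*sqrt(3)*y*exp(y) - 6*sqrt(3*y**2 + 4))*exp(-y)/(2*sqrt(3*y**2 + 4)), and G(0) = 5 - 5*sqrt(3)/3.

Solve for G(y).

A first test for any G(y): its y-derivative must equal the given G'(y).
A general antiderivative is -5*sqrt(y**2 + 4/3)/2 + 3*exp(-y) + C.
The condition gives C = 5 - 5*sqrt(3)/3 - (3 - 5*sqrt(3)/3) = 2.
So G(y) = -5*sqrt(y**2 + 4/3)/2 + 2 + 3*exp(-y).
Check: d/dy[-5*sqrt(y**2 + 4/3)/2 + 2 + 3*exp(-y)] = (-5*sqrt(3)*y*exp(y) - 6*sqrt(3*y**2 + 4))*exp(-y)/(2*sqrt(3*y**2 + 4)) = G'(y).

G(y) = -5*sqrt(y**2 + 4/3)/2 + 2 + 3*exp(-y)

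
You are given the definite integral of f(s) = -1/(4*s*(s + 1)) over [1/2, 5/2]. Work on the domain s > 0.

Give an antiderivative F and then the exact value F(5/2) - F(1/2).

Antiderivative: F(s) = (-log(s) + log(s + 1))/4; value = -log(5/2)/4 - log(2)/4 - log(3/2)/4 + log(7/2)/4

The denominator factors as 4*s*(s + 1); partial fractions split f into directly integrable pieces: 1/(4*(s + 1)) - 1/(4*s).
F(s) = (-log(s) + log(s + 1))/4 is an antiderivative of f.
Check: d/ds[(-log(s) + log(s + 1))/4] = -1/(4*s**2 + 4*s), which equals f(s).
F(5/2) = -log(5/2)/4 + log(7/2)/4; F(1/2) = log(3/2)/4 + log(2)/4.
Integral = F(5/2) - F(1/2) = -log(5/2)/4 - log(2)/4 - log(3/2)/4 + log(7/2)/4.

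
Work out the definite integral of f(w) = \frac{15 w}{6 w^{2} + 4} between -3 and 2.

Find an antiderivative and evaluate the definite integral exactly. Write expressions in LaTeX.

f matches the chain-rule pattern g'(h)*h' with inner function h(w) = \frac{3 w^{2}}{2} + 1; substituting u = h(w) collapses the integral.
F(w) = \frac{5 \log{\left(\frac{3 w^{2}}{2} + 1 \right)}}{4} is an antiderivative of f.
Check: d/dw[\frac{5 \log{\left(\frac{3 w^{2}}{2} + 1 \right)}}{4}] = \frac{15 w}{6 w^{2} + 4} = f(w).
F(2) = \frac{5 \log{\left(7 \right)}}{4}; F(-3) = \frac{5 \log{\left(\frac{29}{2} \right)}}{4}.
Integral = F(2) - F(-3) = - \frac{5 \log{\left(\frac{29}{2} \right)}}{4} + \frac{5 \log{\left(7 \right)}}{4}.

Antiderivative: F(w) = \frac{5 \log{\left(\frac{3 w^{2}}{2} + 1 \right)}}{4}; value = - \frac{5 \log{\left(\frac{29}{2} \right)}}{4} + \frac{5 \log{\left(7 \right)}}{4}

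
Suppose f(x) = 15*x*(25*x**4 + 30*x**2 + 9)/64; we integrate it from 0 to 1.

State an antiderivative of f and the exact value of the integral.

Antiderivative: F(x) = 125*x**6/128 + 225*x**4/128 + 135*x**2/128; value = 485/128

The substitution u = 5*x**2/4 + 3/4 works: f is exactly (dF/du)*(du/dx) for that inner function.
F(x) = 125*x**6/128 + 225*x**4/128 + 135*x**2/128 is an antiderivative of f.
Check: d/dx[125*x**6/128 + 225*x**4/128 + 135*x**2/128] = 375*x**5/64 + 225*x**3/32 + 135*x/64, which equals f(x).
F(1) = 485/128; F(0) = 0.
Integral = F(1) - F(0) = 485/128.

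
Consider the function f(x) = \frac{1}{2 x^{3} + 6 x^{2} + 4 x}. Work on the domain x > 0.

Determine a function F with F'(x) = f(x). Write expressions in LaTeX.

An antiderivative is F(x) = - \frac{2 \log{\left(x + 1 \right)} - \log{\left(x^{2} + 2 x \right)}}{4}.

Factor the denominator (2 x \left(x + 1\right) \left(x + 2\right)) and decompose: f = \frac{1}{4 \left(x + 2\right)} - \frac{1}{2 \left(x + 1\right)} + \frac{1}{4 x}; each piece integrates to a log, atan, or power term.
Check: d/dx[- \frac{2 \log{\left(x + 1 \right)} - \log{\left(x^{2} + 2 x \right)}}{4}] = \frac{1}{2 x^{3} + 6 x^{2} + 4 x} = f(x).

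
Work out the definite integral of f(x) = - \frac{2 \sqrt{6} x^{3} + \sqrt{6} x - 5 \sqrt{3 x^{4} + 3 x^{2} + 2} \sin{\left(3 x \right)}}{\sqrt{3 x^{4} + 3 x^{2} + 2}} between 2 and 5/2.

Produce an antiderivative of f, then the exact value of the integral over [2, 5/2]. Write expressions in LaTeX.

Recover f(x) by differentiating a candidate F(x); any mismatch rules it out.
F(x) = \frac{\sqrt{3} \left(- 3 \sqrt{2} \sqrt{3 x^{4} + 3 x^{2} + 2} - 5 \sqrt{3} \cos{\left(3 x \right)}\right)}{9} is an antiderivative of f.
Check: d/dx[\frac{\sqrt{3} \left(- 3 \sqrt{2} \sqrt{3 x^{4} + 3 x^{2} + 2} - 5 \sqrt{3} \cos{\left(3 x \right)}\right)}{9}] = \frac{- 2 \sqrt{6} x^{3} - \sqrt{6} x + 5 \sqrt{3 x^{4} + 3 x^{2} + 2} \sin{\left(3 x \right)}}{\sqrt{3 x^{4} + 3 x^{2} + 2}}, which equals f(x).
F(5/2) = - \frac{\sqrt{13242}}{12} - \frac{5 \cos{\left(\frac{15}{2} \right)}}{3}; F(2) = - \frac{2 \sqrt{93}}{3} - \frac{5 \cos{\left(6 \right)}}{3}.
Integral = F(5/2) - F(2) = - \frac{\sqrt{13242}}{12} - \frac{5 \cos{\left(\frac{15}{2} \right)}}{3} + \frac{5 \cos{\left(6 \right)}}{3} + \frac{2 \sqrt{93}}{3}.

Antiderivative: F(x) = \frac{\sqrt{3} \left(- 3 \sqrt{2} \sqrt{3 x^{4} + 3 x^{2} + 2} - 5 \sqrt{3} \cos{\left(3 x \right)}\right)}{9}; value = - \frac{\sqrt{13242}}{12} - \frac{5 \cos{\left(\frac{15}{2} \right)}}{3} + \frac{5 \cos{\left(6 \right)}}{3} + \frac{2 \sqrt{93}}{3}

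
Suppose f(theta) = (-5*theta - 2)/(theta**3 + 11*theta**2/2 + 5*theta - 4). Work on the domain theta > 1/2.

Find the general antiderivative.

The denominator factors as (theta + 2)*(theta + 4)*(2*theta - 1); partial fractions split f into directly integrable pieces: -4/(5*(2*theta - 1)) + 2/(theta + 4) - 8/(5*(theta + 2)).
Check: d/dtheta[-2*(log(theta - 1/2) + 4*log(theta + 2) - 5*log(theta + 4))/5] = (-10*theta - 4)/(2*theta**3 + 11*theta**2 + 10*theta - 8), which equals f(theta).

F(theta) = -2*(log(theta - 1/2) + 4*log(theta + 2) - 5*log(theta + 4))/5 + C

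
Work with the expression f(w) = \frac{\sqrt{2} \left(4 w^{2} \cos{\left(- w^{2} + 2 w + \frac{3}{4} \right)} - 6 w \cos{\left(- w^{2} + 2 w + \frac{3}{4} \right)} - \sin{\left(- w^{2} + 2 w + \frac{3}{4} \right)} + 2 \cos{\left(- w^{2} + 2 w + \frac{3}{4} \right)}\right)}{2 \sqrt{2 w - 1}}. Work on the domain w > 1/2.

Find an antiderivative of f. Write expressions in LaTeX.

An antiderivative is F(w) = - \frac{\sqrt{2} \sqrt{2 w - 1} \sin{\left(- w^{2} + 2 w + \frac{3}{4} \right)}}{2}.

Recognize the product-rule pattern: f = u'v + uv' with u = - \frac{\sqrt{4 w - 2}}{2}, v = \sin{\left(- w^{2} + 2 w + \frac{3}{4} \right)}, so integration by parts undoes it.
Check: d/dw[- \frac{\sqrt{2} \sqrt{2 w - 1} \sin{\left(- w^{2} + 2 w + \frac{3}{4} \right)}}{2}] = \frac{4 \sqrt{2} w^{2} \cos{\left(- w^{2} + 2 w + \frac{3}{4} \right)} - 6 \sqrt{2} w \cos{\left(- w^{2} + 2 w + \frac{3}{4} \right)} - \sqrt{2} \sin{\left(- w^{2} + 2 w + \frac{3}{4} \right)} + 2 \sqrt{2} \cos{\left(- w^{2} + 2 w + \frac{3}{4} \right)}}{2 \sqrt{2 w - 1}}, which equals f(w).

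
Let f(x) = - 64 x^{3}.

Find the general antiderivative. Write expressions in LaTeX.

F(x) = - 16 x^{4} + C

Differentiate the proposed F(x) back; it has to land on f(x) exactly.
Check: d/dx[- 16 x^{4}] = - 64 x^{3} = f(x).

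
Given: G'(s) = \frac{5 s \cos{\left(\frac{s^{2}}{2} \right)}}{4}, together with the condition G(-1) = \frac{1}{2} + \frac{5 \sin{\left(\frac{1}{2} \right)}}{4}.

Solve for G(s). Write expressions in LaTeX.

The substitution u = \frac{s^{2}}{2} works: G'(s) is exactly (dG/du)*(du/ds) for that inner function.
A general antiderivative is \frac{5 \sin{\left(\frac{s^{2}}{2} \right)}}{4} + C.
The condition gives C = \frac{1}{2} + \frac{5 \sin{\left(\frac{1}{2} \right)}}{4} - (\frac{5 \sin{\left(\frac{1}{2} \right)}}{4}) = \frac{1}{2}.
So G(s) = \frac{5 \sin{\left(\frac{s^{2}}{2} \right)} + 2}{4}.
Check: d/ds[\frac{5 \sin{\left(\frac{s^{2}}{2} \right)} + 2}{4}] = \frac{5 s \cos{\left(\frac{s^{2}}{2} \right)}}{4} = G'(s).

G(s) = \frac{5 \sin{\left(\frac{s^{2}}{2} \right)} + 2}{4}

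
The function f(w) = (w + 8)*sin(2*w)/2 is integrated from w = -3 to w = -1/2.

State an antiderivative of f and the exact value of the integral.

For F(w) to be correct the identity F'(w) - f(w) = 0 must hold.
F(w) = -w*cos(2*w)/4 + sin(2*w)/8 - 2*cos(2*w) is an antiderivative of f.
Check: d/dw[-w*cos(2*w)/4 + sin(2*w)/8 - 2*cos(2*w)] = w*sin(2*w)/2 + 4*sin(2*w), which equals f(w).
F(-1/2) = -15*cos(1)/8 - sin(1)/8; F(-3) = -5*cos(6)/4 - sin(6)/8.
Integral = F(-1/2) - F(-3) = -15*cos(1)/8 - sin(1)/8 + sin(6)/8 + 5*cos(6)/4.

Antiderivative: F(w) = -w*cos(2*w)/4 + sin(2*w)/8 - 2*cos(2*w); value = -15*cos(1)/8 - sin(1)/8 + sin(6)/8 + 5*cos(6)/4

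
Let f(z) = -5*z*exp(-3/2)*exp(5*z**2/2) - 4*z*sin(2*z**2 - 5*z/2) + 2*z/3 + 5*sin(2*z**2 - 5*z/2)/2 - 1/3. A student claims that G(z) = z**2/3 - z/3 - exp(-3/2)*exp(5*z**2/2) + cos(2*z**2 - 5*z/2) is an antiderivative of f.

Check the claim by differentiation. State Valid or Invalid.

Valid: G'(z) = f(z).

d/dz[G] = (-30*z*exp(5*z**2/2) - 24*z*exp(3/2)*sin(2*z**2 - 5*z/2) + 4*z*exp(3/2) + 15*exp(3/2)*sin(2*z**2 - 5*z/2) - 2*exp(3/2))*exp(-3/2)/6
This equals f(z) exactly, so the claim holds.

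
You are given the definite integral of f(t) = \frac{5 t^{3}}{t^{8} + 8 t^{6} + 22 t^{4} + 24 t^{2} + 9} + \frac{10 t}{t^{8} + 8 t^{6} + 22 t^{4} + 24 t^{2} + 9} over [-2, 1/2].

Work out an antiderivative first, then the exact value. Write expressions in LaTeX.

f matches the chain-rule pattern g'(h)*h' with inner function h(t) = t^{4} + 4 t^{2} + 3; substituting u = h(t) collapses the integral.
F(t) = - \frac{5}{4 t^{4} + 16 t^{2} + 12} is an antiderivative of f.
Check: d/dt[- \frac{5}{4 t^{4} + 16 t^{2} + 12}] = \frac{5 t^{3} + 10 t}{t^{8} + 8 t^{6} + 22 t^{4} + 24 t^{2} + 9}, which equals f(t).
F(1/2) = - \frac{4}{13}; F(-2) = - \frac{1}{28}.
Integral = F(1/2) - F(-2) = - \frac{99}{364}.

Antiderivative: F(t) = - \frac{5}{4 t^{4} + 16 t^{2} + 12}; value = - \frac{99}{364}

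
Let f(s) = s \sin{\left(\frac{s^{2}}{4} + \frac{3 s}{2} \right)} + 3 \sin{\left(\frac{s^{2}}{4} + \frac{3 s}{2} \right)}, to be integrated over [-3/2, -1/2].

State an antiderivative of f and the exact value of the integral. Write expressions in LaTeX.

f matches the chain-rule pattern g'(h)*h' with inner function h(s) = \frac{s^{2}}{4} + \frac{3 s}{2}; substituting u = h(s) collapses the integral.
F(s) = - 2 \cos{\left(\frac{s^{2}}{4} + \frac{3 s}{2} \right)} is an antiderivative of f.
Check: d/ds[- 2 \cos{\left(\frac{s^{2}}{4} + \frac{3 s}{2} \right)}] = s \sin{\left(\frac{s^{2}}{4} + \frac{3 s}{2} \right)} + 3 \sin{\left(\frac{s^{2}}{4} + \frac{3 s}{2} \right)} = f(s).
F(-1/2) = - 2 \cos{\left(\frac{11}{16} \right)}; F(-3/2) = - 2 \cos{\left(\frac{27}{16} \right)}.
Integral = F(-1/2) - F(-3/2) = - 2 \cos{\left(\frac{11}{16} \right)} + 2 \cos{\left(\frac{27}{16} \right)}.

Antiderivative: F(s) = - 2 \cos{\left(\frac{s^{2}}{4} + \frac{3 s}{2} \right)}; value = - 2 \cos{\left(\frac{11}{16} \right)} + 2 \cos{\left(\frac{27}{16} \right)}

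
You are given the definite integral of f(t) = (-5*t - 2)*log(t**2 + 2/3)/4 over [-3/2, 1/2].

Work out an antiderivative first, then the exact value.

Whatever form F(t) takes, F'(t) = f(t) is non-negotiable.
F(t) = -5*t**2*log(t**2 + 2/3)/8 + 5*t**2/8 - t*log(t**2 + 2/3)/2 + t - 5*log(t**2 + 2/3)/12 - sqrt(6)*atan(sqrt(6)*t/2)/3 is an antiderivative of f.
Check: d/dt[-5*t**2*log(t**2 + 2/3)/8 + 5*t**2/8 - t*log(t**2 + 2/3)/2 + t - 5*log(t**2 + 2/3)/12 - sqrt(6)*atan(sqrt(6)*t/2)/3] = -5*t*log(t**2 + 2/3)/4 - log(t**2 + 2/3)/2, which equals f(t).
F(1/2) = -sqrt(6)*atan(sqrt(6)/4)/3 - 79*log(11/12)/96 + 21/32; F(-3/2) = -103*log(35/12)/96 - 3/32 + sqrt(6)*atan(3*sqrt(6)/4)/3.
Integral = F(1/2) - F(-3/2) = -sqrt(6)*atan(3*sqrt(6)/4)/3 - sqrt(6)*atan(sqrt(6)/4)/3 - 79*log(11/12)/96 + 3/4 + 103*log(35/12)/96.

Antiderivative: F(t) = -5*t**2*log(t**2 + 2/3)/8 + 5*t**2/8 - t*log(t**2 + 2/3)/2 + t - 5*log(t**2 + 2/3)/12 - sqrt(6)*atan(sqrt(6)*t/2)/3; value = -sqrt(6)*atan(3*sqrt(6)/4)/3 - sqrt(6)*atan(sqrt(6)/4)/3 - 79*log(11/12)/96 + 3/4 + 103*log(35/12)/96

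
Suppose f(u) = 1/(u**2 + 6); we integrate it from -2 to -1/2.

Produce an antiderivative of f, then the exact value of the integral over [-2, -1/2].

Antiderivative: F(u) = sqrt(6)*atan(sqrt(6)*u/6)/6; value = -sqrt(6)*atan(sqrt(6)/12)/6 + sqrt(6)*atan(sqrt(6)/3)/6

Whatever form F(u) takes, F'(u) = f(u) is non-negotiable.
F(u) = sqrt(6)*atan(sqrt(6)*u/6)/6 is an antiderivative of f.
Check: d/du[sqrt(6)*atan(sqrt(6)*u/6)/6] = 1/(u**2 + 6) = f(u).
F(-1/2) = -sqrt(6)*atan(sqrt(6)/12)/6; F(-2) = -sqrt(6)*atan(sqrt(6)/3)/6.
Integral = F(-1/2) - F(-2) = -sqrt(6)*atan(sqrt(6)/12)/6 + sqrt(6)*atan(sqrt(6)/3)/6.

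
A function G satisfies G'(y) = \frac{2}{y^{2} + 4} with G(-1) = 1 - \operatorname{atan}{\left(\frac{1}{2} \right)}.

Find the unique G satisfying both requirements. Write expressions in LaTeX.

G(y) = \operatorname{atan}{\left(\frac{y}{2} \right)} + 1

A first test for any G(y): its y-derivative must equal the given G'(y).
A general antiderivative is \operatorname{atan}{\left(\frac{y}{2} \right)} + C.
The condition gives C = 1 - \operatorname{atan}{\left(\frac{1}{2} \right)} - (- \operatorname{atan}{\left(\frac{1}{2} \right)}) = 1.
So G(y) = \operatorname{atan}{\left(\frac{y}{2} \right)} + 1.
Check: d/dy[\operatorname{atan}{\left(\frac{y}{2} \right)} + 1] = \frac{2}{y^{2} + 4} = G'(y).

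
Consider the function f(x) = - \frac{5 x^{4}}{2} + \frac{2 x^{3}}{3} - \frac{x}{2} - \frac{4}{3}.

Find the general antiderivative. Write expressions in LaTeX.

F(x) = - \frac{x^{5}}{2} + \frac{x^{4}}{6} - \frac{x^{2}}{4} - \frac{4 x}{3} + C

The integrand splits into summands that can be handled one at a time.
Check: d/dx[- \frac{x^{5}}{2} + \frac{x^{4}}{6} - \frac{x^{2}}{4} - \frac{4 x}{3}] = - \frac{5 x^{4}}{2} + \frac{2 x^{3}}{3} - \frac{x}{2} - \frac{4}{3} = f(x).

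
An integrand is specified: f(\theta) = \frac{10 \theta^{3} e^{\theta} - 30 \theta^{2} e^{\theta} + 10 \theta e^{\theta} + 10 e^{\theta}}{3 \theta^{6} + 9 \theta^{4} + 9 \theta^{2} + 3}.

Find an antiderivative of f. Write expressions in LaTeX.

An antiderivative is F(\theta) = \frac{10 \theta e^{\theta}}{3 \theta^{4} + 6 \theta^{2} + 3}.

For F(\theta) to be correct the identity F'(\theta) - f(\theta) = 0 must hold.
Check: d/d\theta[\frac{10 \theta e^{\theta}}{3 \theta^{4} + 6 \theta^{2} + 3}] = \frac{10 \theta^{3} e^{\theta} - 30 \theta^{2} e^{\theta} + 10 \theta e^{\theta} + 10 e^{\theta}}{3 \theta^{6} + 9 \theta^{4} + 9 \theta^{2} + 3} = f(\theta).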